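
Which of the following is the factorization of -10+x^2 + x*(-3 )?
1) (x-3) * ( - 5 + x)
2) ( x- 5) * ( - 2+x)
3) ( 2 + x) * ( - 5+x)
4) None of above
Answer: 3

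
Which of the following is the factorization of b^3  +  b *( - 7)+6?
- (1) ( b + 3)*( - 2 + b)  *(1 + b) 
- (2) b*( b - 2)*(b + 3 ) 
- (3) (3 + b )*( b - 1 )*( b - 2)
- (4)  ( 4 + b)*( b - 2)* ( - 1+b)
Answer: 3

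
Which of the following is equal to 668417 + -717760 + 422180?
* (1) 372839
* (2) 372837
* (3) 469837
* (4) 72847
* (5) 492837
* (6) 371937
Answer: 2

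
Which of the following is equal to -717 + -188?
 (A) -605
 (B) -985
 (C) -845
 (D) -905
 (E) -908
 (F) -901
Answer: D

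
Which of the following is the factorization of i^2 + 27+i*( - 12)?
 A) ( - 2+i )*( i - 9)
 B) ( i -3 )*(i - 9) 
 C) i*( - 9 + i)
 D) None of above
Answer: B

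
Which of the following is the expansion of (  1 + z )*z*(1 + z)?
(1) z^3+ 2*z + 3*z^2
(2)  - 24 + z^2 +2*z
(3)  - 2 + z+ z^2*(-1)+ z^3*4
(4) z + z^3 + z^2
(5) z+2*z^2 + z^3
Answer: 5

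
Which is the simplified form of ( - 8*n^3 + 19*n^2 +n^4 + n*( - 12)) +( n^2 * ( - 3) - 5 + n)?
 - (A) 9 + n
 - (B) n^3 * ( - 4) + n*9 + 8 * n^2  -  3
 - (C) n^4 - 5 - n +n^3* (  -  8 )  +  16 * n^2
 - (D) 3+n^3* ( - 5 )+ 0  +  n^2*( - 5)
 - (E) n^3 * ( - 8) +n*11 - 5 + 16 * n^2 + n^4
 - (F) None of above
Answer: F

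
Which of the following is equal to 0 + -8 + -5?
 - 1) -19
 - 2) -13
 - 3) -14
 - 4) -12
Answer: 2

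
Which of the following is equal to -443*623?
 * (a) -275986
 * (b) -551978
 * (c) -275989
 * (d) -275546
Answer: c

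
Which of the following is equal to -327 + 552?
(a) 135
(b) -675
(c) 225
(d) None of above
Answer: c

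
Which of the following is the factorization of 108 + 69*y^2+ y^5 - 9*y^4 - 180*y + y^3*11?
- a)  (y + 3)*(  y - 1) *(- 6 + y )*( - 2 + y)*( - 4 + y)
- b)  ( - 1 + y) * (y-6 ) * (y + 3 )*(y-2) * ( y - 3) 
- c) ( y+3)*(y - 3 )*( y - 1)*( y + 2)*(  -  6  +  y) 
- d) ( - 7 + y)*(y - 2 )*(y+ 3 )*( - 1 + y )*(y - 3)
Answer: b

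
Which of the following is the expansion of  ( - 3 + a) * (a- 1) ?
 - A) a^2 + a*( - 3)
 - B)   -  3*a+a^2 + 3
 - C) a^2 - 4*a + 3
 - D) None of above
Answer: C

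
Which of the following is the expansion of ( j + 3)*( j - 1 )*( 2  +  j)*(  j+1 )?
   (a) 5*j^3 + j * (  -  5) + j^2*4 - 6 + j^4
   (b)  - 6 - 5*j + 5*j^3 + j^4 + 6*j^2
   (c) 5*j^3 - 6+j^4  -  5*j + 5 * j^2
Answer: c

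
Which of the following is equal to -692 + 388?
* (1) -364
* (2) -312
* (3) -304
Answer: 3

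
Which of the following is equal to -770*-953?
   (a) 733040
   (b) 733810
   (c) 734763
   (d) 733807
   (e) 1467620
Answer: b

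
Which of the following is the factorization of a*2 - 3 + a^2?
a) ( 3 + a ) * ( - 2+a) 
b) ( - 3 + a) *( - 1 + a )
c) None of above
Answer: c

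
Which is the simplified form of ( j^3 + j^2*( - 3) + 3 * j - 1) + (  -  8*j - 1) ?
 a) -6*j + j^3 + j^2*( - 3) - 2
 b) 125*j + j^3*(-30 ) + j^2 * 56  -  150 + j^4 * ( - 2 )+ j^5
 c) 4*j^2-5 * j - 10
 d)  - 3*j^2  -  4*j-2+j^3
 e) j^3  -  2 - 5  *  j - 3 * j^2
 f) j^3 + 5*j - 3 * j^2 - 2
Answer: e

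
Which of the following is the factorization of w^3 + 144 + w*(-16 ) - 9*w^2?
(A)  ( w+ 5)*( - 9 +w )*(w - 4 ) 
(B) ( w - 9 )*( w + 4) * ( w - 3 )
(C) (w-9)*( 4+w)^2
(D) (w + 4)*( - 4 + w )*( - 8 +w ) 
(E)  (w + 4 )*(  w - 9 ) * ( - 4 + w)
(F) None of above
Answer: E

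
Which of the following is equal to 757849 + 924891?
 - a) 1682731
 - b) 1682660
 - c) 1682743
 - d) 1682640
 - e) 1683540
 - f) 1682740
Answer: f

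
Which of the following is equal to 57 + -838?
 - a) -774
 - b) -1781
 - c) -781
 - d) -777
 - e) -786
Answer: c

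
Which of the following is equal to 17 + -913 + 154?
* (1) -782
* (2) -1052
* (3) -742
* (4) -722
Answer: 3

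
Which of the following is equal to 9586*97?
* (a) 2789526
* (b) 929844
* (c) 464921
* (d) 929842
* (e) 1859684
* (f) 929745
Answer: d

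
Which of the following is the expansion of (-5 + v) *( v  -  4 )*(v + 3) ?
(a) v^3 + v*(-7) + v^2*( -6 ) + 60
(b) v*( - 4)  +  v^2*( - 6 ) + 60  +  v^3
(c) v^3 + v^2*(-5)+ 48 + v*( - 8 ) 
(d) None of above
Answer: a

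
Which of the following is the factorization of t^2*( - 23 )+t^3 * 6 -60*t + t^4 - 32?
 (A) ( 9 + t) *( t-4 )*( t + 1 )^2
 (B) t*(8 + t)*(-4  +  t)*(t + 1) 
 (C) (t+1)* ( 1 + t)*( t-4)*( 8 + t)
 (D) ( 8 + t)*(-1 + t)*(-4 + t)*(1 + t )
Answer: C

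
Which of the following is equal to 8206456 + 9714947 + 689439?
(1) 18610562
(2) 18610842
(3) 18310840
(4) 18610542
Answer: 2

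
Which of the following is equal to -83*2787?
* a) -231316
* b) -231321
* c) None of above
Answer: b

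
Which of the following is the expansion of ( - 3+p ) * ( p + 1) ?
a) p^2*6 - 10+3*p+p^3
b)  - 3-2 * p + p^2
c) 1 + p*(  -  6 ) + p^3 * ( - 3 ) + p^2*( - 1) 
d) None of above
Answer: b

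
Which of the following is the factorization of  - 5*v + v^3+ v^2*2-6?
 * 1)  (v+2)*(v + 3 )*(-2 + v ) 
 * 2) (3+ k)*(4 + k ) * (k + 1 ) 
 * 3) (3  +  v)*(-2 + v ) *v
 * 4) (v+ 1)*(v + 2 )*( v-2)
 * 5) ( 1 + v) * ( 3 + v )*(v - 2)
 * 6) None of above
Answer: 5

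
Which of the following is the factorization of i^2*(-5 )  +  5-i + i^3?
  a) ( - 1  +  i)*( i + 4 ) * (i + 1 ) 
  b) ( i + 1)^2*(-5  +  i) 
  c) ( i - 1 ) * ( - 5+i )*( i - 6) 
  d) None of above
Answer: d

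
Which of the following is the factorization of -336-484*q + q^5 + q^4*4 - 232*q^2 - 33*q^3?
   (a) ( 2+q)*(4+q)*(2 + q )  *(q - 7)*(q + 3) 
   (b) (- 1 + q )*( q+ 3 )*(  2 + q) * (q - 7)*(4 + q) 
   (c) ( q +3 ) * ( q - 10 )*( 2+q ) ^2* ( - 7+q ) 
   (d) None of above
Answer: a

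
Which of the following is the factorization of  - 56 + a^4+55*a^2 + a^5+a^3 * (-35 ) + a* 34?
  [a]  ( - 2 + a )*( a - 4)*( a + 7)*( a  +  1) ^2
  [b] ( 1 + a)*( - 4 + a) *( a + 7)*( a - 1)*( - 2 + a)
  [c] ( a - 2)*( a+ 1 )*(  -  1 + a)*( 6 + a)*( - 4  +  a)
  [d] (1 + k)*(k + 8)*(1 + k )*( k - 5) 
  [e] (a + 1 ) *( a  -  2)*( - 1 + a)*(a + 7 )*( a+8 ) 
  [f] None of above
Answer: b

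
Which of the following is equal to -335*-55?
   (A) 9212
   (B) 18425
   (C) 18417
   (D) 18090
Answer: B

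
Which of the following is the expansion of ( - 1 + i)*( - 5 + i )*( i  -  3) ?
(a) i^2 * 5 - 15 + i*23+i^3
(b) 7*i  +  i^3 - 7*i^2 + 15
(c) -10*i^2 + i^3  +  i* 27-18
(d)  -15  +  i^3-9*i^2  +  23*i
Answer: d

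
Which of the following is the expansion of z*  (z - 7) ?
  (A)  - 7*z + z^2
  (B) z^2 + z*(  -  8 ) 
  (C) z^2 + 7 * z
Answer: A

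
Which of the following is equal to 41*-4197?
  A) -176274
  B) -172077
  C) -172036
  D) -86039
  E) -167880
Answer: B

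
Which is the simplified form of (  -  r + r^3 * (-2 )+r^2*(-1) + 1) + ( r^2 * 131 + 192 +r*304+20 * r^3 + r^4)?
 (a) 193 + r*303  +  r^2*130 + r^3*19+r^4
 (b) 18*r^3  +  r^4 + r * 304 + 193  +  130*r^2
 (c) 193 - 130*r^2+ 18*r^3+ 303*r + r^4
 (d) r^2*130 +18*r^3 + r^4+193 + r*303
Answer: d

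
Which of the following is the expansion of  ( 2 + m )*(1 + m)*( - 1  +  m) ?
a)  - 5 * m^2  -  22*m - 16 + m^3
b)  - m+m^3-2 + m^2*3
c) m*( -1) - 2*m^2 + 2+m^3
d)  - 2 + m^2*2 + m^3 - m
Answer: d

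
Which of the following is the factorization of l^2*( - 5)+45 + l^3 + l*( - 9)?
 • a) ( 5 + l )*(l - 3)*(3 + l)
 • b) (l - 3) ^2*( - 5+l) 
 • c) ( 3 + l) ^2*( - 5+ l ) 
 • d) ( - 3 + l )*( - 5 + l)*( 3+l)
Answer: d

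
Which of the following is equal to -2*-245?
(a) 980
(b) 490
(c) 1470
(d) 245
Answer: b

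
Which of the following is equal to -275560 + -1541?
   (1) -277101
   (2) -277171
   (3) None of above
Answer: 1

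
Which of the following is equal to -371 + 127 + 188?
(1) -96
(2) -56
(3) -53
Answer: 2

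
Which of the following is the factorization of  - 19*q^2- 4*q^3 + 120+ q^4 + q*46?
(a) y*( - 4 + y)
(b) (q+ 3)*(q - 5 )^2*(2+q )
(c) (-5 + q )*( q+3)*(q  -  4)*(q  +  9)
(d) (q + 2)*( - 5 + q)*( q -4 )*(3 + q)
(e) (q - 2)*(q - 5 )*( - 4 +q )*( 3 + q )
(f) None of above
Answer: d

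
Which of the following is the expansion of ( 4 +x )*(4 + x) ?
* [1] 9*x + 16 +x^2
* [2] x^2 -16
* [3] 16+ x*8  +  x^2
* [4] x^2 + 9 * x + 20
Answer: 3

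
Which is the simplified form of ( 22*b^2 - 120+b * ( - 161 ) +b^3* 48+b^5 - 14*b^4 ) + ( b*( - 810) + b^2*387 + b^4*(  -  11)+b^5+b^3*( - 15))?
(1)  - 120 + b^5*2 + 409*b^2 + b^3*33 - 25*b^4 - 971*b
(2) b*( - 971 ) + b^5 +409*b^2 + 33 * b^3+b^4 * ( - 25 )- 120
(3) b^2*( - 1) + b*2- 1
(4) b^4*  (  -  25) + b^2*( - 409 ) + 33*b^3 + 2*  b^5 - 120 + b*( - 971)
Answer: 1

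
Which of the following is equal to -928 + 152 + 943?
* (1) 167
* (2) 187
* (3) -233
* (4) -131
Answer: 1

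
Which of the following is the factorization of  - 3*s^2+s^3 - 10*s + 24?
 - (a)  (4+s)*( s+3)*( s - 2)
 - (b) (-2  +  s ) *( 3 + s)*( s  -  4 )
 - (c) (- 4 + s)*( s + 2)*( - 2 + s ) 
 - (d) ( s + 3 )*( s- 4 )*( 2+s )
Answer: b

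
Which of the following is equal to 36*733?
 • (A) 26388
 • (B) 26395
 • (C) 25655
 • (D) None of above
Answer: A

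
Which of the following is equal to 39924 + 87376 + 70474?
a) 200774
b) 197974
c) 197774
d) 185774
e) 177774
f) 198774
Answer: c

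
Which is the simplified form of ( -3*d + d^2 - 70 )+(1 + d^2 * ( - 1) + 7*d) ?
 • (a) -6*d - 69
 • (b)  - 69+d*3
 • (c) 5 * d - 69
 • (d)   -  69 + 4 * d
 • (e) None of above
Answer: d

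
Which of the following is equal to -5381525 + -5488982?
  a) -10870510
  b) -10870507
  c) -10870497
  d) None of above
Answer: b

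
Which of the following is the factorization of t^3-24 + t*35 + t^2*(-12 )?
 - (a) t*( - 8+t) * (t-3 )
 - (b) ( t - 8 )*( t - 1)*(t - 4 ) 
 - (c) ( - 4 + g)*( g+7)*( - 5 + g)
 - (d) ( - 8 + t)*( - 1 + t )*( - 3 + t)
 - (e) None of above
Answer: d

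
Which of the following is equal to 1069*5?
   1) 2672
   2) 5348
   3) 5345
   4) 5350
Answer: 3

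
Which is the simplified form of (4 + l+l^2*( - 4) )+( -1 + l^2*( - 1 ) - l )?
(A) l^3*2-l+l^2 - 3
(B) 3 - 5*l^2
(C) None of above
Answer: B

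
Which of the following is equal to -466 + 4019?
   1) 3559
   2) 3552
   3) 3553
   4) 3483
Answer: 3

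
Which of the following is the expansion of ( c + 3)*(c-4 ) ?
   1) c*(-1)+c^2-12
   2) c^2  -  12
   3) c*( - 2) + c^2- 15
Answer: 1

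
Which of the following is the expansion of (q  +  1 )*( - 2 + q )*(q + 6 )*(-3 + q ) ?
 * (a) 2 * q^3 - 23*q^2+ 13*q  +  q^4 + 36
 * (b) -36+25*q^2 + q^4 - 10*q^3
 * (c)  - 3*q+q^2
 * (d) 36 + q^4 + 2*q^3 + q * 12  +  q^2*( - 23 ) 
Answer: d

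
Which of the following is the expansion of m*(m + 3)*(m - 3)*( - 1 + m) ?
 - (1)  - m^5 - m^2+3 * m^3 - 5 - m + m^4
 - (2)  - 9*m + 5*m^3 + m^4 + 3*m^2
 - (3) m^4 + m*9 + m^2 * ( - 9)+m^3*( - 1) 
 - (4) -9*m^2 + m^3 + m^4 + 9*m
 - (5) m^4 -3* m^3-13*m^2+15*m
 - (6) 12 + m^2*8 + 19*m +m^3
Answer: 3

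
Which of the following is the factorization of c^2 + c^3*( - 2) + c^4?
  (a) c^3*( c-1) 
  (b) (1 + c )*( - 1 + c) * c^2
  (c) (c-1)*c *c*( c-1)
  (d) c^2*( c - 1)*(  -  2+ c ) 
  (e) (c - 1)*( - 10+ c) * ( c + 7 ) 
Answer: c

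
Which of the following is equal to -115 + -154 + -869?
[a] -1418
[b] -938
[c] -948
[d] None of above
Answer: d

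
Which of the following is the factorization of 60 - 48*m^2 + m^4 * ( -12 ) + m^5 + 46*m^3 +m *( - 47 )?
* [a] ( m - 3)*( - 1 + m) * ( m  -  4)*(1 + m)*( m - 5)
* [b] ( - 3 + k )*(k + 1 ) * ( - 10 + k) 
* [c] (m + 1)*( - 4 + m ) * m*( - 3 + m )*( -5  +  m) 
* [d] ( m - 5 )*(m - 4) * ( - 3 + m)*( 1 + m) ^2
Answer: a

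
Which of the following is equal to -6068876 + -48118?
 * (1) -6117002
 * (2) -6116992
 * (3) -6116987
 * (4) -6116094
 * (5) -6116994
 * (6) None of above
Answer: 5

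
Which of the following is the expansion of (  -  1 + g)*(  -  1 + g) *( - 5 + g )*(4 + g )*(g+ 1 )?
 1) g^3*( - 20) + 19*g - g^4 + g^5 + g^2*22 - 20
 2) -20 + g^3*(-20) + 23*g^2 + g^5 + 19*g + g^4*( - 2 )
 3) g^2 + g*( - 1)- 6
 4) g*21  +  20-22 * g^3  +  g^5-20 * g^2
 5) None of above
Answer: 5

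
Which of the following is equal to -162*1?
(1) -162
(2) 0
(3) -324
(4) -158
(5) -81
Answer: 1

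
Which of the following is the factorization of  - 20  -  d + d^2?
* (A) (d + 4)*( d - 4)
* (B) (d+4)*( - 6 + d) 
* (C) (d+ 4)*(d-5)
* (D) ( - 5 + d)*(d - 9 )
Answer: C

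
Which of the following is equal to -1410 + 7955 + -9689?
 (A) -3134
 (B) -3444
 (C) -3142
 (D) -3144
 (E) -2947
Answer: D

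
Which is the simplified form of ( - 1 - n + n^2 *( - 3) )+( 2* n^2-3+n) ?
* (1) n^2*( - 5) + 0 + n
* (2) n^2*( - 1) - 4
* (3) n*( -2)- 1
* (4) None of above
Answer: 2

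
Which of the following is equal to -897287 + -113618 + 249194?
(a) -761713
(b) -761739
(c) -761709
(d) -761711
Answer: d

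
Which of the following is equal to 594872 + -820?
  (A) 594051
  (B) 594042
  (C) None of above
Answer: C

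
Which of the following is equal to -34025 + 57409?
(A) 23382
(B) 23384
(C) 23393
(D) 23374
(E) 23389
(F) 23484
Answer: B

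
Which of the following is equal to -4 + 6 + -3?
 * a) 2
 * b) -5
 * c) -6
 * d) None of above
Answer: d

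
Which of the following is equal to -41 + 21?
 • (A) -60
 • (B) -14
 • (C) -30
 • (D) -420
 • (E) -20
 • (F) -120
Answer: E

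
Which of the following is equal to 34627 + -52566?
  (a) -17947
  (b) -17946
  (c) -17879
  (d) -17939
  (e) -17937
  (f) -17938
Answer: d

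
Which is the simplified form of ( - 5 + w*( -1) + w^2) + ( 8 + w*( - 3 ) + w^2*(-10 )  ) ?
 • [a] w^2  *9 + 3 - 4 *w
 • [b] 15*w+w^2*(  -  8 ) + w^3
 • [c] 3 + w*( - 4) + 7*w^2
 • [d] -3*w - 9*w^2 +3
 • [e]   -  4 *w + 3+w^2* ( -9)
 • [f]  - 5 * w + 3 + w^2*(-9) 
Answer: e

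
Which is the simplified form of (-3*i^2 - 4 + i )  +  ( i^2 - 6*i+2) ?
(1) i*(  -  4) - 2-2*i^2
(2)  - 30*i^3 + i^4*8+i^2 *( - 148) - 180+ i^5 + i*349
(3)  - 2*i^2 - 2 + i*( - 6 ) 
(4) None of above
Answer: 4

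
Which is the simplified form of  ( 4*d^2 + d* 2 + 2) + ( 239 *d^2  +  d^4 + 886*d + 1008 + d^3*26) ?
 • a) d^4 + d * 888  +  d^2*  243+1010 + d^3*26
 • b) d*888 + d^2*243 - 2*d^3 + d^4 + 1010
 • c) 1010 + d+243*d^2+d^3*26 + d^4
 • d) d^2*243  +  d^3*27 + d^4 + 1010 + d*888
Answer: a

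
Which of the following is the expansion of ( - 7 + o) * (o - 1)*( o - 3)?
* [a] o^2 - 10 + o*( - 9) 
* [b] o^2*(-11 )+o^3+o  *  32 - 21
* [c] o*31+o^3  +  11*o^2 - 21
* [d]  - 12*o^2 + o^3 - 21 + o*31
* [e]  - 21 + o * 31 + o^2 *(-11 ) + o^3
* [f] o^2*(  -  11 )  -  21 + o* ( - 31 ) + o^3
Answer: e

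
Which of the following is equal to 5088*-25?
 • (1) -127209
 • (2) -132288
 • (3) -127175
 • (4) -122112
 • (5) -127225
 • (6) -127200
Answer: 6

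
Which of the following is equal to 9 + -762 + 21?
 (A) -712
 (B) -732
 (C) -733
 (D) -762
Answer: B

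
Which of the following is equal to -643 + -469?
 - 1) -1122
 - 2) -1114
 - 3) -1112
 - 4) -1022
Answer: 3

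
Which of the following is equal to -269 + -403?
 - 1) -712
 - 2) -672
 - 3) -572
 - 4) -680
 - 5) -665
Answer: 2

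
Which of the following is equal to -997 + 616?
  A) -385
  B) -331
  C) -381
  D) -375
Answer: C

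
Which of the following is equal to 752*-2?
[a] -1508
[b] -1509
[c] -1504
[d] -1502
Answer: c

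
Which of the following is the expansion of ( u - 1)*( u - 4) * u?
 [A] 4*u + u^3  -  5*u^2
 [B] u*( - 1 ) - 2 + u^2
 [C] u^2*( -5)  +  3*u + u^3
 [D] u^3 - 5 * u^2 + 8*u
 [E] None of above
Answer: A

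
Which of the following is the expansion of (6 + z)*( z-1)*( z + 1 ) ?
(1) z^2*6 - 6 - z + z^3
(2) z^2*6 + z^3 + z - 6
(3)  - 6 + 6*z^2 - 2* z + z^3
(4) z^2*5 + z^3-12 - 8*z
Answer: 1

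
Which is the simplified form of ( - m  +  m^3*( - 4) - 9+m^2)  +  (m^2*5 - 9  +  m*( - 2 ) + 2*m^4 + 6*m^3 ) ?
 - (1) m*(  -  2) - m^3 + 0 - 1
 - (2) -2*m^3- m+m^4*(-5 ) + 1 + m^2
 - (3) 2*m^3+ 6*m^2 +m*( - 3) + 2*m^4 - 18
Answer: 3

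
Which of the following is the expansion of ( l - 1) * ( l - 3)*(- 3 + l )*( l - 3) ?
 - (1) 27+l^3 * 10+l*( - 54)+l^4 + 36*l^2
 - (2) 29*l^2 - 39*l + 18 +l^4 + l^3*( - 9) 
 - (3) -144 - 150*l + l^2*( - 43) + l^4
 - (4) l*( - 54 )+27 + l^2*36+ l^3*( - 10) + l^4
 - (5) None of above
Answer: 4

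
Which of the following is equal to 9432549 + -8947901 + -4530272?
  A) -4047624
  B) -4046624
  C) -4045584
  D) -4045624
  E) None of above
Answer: D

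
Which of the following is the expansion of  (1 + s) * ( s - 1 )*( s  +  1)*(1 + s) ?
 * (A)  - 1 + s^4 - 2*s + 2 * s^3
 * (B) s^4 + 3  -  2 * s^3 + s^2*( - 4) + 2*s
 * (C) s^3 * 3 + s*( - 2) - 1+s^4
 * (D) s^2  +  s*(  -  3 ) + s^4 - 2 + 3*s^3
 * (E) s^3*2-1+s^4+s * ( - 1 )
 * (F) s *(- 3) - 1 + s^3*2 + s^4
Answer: A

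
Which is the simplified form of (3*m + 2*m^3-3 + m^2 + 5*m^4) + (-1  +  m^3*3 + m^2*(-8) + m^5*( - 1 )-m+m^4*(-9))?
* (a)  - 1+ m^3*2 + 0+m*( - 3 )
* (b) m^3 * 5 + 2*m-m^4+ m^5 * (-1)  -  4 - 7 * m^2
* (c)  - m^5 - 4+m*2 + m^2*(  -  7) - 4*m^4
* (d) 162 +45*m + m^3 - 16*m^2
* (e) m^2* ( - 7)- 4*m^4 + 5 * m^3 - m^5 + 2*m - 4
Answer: e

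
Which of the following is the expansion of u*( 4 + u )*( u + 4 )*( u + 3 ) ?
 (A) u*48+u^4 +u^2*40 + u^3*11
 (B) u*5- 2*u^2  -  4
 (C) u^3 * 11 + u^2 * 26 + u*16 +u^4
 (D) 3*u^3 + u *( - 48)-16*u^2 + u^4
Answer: A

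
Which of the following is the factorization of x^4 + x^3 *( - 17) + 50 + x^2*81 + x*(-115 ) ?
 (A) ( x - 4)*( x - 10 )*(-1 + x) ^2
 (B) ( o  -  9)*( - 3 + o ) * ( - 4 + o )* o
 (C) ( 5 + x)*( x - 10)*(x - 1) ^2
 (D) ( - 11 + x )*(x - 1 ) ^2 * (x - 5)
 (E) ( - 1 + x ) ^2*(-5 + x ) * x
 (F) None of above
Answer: F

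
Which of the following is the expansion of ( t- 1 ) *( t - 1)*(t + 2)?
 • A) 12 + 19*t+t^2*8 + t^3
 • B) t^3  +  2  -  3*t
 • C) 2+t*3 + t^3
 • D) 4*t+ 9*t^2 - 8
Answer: B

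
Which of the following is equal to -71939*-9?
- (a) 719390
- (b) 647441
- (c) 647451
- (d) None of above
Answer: c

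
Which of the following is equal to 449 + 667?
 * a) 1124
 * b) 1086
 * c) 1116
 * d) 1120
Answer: c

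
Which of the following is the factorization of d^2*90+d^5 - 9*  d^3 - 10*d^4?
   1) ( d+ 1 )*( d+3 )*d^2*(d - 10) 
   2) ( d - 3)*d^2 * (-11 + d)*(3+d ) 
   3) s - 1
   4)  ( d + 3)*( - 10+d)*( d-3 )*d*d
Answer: 4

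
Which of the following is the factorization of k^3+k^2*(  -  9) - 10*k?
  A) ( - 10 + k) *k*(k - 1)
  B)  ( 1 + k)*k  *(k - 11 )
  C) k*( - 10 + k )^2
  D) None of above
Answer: D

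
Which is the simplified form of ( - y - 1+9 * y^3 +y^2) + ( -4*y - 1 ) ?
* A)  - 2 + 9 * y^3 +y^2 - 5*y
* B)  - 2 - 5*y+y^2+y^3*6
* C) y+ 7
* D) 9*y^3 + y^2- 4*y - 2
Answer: A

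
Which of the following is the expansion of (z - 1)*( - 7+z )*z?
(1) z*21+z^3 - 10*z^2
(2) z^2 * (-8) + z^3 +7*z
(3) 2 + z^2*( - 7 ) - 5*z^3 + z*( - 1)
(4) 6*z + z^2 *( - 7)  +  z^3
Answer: 2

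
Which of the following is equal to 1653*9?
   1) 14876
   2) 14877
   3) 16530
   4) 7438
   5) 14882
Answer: 2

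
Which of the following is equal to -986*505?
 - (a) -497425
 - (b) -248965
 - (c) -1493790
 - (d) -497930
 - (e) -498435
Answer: d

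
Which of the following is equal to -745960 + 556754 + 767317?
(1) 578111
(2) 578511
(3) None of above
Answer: 1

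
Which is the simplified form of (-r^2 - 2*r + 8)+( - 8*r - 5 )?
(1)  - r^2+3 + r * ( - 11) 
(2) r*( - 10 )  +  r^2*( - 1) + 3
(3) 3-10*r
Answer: 2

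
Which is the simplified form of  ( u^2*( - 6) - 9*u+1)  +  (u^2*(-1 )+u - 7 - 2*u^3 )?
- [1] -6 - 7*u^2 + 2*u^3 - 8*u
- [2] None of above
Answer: 2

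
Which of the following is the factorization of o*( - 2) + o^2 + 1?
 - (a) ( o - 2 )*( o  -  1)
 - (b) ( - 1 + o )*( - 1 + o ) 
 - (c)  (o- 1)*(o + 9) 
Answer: b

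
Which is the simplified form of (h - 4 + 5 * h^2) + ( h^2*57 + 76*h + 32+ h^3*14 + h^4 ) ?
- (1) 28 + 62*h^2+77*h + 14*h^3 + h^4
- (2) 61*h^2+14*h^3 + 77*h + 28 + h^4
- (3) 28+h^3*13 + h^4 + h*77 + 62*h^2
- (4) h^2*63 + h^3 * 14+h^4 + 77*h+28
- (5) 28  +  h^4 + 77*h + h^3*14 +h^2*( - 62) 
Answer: 1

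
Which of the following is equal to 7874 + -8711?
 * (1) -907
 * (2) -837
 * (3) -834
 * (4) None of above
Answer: 2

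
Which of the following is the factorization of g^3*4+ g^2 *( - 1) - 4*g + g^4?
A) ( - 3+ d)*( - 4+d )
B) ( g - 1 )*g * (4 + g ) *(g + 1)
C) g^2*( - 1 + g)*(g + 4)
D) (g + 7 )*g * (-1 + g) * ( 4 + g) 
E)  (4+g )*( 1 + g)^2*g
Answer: B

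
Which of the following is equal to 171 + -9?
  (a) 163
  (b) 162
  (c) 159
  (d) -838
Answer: b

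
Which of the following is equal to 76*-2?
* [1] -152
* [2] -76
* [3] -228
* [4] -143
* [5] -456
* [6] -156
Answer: 1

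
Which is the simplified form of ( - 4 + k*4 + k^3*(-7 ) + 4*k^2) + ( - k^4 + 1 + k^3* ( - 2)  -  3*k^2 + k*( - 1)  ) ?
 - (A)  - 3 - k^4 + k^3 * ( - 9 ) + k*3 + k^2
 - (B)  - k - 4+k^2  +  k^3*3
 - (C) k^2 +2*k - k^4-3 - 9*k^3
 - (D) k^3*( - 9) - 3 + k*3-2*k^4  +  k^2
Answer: A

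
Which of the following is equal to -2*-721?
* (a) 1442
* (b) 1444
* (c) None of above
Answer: a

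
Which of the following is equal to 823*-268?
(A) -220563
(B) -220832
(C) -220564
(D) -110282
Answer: C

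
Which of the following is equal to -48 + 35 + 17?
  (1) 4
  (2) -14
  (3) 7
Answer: 1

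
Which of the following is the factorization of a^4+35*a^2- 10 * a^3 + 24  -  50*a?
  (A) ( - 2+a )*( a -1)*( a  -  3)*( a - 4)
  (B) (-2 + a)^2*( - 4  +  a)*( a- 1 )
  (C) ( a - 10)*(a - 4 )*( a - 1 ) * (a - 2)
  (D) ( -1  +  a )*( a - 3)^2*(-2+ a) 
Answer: A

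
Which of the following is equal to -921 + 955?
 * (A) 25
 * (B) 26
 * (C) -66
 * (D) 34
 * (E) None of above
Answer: D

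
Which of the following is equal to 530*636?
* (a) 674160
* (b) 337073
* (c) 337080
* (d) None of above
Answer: c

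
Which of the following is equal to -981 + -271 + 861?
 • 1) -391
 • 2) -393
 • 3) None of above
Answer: 1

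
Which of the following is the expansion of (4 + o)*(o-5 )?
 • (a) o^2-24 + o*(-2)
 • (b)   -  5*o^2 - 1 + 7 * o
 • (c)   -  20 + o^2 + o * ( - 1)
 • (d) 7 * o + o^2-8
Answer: c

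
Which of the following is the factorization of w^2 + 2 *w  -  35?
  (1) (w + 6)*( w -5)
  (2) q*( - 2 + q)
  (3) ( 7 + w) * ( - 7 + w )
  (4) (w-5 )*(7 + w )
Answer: 4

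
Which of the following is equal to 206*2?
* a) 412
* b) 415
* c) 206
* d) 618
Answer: a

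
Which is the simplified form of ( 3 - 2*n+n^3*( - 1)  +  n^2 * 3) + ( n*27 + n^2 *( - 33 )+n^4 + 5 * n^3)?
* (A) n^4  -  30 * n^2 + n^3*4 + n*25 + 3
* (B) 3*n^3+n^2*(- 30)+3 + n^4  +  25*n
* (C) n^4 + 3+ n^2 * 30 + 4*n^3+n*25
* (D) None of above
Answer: A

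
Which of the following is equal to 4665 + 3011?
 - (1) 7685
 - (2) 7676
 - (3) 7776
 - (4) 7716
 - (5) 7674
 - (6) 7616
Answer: 2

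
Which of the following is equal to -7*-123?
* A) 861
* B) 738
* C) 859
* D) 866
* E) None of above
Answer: A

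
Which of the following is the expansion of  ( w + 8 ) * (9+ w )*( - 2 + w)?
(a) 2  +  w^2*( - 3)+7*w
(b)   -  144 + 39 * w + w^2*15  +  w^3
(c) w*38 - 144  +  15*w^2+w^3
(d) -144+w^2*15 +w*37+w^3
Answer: c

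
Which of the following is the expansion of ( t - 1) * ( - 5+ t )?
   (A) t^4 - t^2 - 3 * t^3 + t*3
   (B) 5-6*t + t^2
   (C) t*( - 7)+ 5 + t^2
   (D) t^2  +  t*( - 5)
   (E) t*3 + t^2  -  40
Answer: B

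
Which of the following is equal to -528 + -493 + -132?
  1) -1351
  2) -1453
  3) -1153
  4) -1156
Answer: 3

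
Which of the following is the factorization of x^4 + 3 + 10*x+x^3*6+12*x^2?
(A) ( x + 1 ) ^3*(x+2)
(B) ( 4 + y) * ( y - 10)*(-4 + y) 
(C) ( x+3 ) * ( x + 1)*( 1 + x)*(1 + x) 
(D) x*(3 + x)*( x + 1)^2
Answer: C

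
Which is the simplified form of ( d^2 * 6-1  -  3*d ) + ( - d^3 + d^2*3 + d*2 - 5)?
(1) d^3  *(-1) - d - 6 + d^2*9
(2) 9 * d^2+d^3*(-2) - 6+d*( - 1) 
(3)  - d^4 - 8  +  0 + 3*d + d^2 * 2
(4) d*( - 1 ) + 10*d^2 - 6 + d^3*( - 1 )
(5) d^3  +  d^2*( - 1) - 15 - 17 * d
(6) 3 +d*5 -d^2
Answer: 1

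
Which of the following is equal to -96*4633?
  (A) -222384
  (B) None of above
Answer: B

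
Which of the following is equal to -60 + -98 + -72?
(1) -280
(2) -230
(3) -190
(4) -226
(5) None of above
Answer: 2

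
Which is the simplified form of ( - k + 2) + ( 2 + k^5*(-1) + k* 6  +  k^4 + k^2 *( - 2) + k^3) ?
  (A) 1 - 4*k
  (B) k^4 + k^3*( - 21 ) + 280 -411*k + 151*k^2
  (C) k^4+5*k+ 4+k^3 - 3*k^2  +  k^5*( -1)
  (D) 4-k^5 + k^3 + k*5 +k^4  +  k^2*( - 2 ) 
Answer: D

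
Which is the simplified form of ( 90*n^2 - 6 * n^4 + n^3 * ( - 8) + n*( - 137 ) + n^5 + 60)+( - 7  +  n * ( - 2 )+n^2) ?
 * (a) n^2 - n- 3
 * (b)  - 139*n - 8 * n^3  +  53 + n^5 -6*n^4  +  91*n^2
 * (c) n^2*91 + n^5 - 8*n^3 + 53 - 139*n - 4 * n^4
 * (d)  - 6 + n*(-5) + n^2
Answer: b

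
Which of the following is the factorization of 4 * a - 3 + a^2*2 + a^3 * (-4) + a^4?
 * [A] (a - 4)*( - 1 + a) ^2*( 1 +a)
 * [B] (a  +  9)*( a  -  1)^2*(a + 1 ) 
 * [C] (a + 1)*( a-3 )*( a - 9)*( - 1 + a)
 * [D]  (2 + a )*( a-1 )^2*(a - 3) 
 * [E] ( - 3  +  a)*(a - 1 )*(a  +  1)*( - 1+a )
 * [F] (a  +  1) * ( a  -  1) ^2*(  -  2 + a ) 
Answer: E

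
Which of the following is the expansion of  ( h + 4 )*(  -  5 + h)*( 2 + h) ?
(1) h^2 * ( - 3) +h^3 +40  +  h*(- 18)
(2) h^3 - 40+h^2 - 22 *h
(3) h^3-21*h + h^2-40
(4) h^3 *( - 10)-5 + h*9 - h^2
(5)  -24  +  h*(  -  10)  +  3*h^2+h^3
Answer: 2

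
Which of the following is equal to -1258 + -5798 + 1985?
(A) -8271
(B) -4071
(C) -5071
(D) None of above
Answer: C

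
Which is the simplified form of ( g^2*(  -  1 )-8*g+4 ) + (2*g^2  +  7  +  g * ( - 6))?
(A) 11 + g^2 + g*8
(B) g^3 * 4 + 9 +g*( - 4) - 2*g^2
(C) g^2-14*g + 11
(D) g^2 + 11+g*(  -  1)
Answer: C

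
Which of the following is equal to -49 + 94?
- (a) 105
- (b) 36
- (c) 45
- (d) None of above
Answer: c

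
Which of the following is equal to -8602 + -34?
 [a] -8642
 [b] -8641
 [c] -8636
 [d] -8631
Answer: c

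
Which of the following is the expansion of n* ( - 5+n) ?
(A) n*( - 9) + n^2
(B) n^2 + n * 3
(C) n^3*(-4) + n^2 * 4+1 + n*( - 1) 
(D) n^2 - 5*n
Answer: D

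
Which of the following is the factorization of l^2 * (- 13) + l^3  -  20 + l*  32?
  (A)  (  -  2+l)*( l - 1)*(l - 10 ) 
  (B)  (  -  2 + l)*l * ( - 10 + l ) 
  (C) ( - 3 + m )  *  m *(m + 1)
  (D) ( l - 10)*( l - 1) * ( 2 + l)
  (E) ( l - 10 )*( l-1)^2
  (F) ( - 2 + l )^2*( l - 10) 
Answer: A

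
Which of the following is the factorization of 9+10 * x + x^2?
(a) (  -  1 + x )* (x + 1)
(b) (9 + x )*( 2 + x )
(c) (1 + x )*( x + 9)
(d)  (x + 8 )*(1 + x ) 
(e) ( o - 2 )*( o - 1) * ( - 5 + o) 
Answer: c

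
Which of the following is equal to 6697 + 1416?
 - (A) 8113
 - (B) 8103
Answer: A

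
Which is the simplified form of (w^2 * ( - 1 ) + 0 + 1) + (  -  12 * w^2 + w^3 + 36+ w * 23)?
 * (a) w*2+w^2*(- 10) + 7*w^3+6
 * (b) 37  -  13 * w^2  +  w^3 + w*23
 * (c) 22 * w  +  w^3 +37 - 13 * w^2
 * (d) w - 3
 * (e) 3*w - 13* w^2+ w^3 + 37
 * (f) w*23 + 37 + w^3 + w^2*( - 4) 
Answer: b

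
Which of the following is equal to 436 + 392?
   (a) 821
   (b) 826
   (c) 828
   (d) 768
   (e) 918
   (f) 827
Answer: c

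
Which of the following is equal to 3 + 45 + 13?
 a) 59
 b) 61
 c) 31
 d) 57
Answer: b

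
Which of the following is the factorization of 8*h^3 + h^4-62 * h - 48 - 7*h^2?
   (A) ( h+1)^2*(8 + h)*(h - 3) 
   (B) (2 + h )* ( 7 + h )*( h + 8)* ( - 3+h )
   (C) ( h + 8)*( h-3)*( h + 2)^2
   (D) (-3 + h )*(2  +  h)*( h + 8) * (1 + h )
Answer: D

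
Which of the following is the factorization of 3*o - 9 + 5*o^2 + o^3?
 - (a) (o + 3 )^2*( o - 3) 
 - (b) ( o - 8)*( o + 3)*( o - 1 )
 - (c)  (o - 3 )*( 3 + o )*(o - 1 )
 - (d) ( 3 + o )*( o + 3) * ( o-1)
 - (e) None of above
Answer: d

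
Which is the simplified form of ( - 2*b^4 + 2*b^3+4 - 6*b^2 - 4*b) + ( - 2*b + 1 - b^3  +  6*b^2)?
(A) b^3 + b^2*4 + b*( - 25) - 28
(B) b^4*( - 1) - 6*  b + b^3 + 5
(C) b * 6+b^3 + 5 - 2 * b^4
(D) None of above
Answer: D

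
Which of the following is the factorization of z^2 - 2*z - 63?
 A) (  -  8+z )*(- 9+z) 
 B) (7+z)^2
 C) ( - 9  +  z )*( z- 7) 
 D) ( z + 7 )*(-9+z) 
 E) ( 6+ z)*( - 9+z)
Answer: D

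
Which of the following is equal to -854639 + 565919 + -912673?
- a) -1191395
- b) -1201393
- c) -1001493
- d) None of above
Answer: b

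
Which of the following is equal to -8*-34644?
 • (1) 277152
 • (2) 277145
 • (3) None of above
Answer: 1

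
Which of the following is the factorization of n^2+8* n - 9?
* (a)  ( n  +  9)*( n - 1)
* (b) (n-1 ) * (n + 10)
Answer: a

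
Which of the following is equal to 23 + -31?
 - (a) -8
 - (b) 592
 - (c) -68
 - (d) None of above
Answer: a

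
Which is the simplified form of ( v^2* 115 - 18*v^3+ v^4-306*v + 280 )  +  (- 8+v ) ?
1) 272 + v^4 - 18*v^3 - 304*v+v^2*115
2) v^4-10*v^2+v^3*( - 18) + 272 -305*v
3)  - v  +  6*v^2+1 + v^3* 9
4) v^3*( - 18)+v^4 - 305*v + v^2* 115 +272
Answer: 4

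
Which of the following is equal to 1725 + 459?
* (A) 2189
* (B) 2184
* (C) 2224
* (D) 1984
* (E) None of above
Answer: B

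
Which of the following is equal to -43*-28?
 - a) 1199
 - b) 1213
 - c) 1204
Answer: c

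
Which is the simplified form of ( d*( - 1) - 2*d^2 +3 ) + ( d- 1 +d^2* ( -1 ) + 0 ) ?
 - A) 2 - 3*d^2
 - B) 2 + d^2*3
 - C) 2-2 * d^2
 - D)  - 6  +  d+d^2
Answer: A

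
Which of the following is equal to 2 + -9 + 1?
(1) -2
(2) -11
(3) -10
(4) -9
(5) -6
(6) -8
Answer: 5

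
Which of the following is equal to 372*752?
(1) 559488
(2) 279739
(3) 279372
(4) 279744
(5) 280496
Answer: 4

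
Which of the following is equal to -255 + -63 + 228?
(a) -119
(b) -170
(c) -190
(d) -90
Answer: d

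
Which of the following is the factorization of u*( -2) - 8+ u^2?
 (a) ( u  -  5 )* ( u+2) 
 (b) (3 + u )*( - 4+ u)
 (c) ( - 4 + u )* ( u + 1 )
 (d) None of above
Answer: d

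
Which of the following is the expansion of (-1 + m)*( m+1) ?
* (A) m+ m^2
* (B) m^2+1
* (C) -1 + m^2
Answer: C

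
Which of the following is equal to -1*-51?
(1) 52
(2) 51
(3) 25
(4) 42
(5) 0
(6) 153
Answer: 2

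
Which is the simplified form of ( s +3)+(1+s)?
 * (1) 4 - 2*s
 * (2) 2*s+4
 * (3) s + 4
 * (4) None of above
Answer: 2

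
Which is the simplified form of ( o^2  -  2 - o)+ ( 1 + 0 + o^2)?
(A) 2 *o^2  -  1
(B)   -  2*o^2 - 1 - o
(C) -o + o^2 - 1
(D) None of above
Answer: D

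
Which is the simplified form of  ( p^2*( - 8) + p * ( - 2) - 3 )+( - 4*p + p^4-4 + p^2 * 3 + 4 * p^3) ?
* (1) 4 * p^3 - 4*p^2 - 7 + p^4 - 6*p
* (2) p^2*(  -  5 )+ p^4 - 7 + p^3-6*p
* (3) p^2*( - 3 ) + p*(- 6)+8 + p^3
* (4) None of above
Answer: 4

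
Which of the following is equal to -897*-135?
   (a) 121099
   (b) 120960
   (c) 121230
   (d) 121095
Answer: d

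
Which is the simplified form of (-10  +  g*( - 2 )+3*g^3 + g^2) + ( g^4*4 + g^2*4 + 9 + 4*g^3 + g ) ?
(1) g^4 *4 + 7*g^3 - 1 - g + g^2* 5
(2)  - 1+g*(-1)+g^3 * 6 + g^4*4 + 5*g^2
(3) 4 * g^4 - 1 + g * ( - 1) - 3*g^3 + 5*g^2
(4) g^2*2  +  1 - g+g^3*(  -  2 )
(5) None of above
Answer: 1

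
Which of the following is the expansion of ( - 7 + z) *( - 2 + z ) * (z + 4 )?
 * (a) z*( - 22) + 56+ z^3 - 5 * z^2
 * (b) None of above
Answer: a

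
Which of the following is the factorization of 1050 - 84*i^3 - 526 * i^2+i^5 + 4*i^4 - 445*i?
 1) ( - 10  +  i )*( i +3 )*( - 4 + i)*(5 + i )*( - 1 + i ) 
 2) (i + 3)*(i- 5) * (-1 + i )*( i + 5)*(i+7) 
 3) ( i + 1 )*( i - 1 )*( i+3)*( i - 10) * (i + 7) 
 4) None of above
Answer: 4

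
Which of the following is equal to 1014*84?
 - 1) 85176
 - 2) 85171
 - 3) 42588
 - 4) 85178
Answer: 1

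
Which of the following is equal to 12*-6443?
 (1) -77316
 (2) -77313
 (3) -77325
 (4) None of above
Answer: 1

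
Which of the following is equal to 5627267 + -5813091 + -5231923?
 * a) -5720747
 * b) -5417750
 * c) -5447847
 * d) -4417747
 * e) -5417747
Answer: e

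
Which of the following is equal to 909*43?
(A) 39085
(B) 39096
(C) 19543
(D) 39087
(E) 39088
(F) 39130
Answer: D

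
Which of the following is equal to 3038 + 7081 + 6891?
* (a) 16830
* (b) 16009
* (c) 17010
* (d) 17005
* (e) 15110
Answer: c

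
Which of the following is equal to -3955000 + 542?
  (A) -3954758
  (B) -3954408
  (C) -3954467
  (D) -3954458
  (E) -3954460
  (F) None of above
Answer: D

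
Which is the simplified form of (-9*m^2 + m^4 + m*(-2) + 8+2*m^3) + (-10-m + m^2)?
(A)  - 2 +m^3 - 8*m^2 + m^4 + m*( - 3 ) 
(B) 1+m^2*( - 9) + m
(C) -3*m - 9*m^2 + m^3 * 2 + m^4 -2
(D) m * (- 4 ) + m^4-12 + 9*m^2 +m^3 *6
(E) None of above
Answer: E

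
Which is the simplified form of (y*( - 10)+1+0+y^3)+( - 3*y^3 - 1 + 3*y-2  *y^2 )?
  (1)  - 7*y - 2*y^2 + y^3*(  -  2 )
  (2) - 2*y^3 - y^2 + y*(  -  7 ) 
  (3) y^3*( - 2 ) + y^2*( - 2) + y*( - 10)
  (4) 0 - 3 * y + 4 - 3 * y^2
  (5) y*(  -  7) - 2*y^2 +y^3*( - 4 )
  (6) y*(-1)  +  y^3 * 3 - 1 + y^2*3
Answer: 1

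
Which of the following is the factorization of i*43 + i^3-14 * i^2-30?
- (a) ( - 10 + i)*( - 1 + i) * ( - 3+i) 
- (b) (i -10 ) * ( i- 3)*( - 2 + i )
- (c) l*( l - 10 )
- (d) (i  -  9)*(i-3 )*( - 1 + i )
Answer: a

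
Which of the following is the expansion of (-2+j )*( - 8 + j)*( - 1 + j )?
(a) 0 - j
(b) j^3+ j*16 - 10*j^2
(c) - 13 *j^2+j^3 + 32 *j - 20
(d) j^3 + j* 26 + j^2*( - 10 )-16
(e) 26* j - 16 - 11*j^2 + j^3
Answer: e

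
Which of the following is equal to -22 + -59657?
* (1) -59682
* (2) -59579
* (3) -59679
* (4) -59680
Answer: 3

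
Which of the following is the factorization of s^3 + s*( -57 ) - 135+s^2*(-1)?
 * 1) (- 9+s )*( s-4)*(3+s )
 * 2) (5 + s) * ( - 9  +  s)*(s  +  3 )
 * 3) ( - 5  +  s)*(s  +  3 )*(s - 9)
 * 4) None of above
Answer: 2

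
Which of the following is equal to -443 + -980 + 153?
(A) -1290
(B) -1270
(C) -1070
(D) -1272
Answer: B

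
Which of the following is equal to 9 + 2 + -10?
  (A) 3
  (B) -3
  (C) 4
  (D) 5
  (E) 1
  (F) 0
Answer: E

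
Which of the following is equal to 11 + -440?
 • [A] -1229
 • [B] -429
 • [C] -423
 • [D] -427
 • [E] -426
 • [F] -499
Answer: B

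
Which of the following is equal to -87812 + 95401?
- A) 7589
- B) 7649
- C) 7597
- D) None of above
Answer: A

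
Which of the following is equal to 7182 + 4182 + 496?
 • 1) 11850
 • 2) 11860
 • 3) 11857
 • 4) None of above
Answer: 2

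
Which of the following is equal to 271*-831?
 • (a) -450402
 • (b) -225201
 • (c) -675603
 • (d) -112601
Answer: b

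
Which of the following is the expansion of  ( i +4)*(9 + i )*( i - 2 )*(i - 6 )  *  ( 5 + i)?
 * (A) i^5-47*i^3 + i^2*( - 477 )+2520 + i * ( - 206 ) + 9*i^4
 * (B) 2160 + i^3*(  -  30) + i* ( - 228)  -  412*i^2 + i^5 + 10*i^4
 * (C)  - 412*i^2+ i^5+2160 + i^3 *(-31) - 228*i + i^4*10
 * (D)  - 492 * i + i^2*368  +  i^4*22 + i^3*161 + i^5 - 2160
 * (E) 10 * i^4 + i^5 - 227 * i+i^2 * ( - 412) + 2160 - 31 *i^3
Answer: C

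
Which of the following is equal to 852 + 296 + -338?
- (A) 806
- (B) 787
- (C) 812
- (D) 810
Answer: D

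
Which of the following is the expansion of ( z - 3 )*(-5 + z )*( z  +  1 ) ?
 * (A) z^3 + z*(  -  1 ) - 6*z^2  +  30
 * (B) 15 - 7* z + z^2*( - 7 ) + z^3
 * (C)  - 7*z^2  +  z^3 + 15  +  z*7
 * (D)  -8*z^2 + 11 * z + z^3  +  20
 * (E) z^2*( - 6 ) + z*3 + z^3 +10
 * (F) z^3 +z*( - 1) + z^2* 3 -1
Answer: C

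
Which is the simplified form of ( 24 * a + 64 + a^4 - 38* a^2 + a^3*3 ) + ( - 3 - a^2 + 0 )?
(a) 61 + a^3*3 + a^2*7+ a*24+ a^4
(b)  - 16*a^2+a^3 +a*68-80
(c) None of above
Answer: c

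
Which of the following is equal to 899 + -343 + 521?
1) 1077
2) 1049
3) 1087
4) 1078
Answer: 1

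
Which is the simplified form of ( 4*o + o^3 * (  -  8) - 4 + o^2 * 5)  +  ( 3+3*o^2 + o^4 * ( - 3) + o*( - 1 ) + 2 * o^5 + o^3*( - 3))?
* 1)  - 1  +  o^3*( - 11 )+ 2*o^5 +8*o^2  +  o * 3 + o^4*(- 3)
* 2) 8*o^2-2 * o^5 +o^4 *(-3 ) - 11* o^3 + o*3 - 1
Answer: 1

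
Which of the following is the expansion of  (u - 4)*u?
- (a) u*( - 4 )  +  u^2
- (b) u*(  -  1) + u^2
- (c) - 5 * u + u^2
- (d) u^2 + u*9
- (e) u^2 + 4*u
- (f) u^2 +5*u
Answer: a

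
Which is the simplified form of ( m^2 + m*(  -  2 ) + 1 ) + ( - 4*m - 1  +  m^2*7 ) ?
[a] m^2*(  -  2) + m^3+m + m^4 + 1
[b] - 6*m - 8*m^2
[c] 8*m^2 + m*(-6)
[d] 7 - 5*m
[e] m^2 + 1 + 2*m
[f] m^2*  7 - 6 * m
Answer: c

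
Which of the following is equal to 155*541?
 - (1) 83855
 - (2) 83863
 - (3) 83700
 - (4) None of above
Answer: 1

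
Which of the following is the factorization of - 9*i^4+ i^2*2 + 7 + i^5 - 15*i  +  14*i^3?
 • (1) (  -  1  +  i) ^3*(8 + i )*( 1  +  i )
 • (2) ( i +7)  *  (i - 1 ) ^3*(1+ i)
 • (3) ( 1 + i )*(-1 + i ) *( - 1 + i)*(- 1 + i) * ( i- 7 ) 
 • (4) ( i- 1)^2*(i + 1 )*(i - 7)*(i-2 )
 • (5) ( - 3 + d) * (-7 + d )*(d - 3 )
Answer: 3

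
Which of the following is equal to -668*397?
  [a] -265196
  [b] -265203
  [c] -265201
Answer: a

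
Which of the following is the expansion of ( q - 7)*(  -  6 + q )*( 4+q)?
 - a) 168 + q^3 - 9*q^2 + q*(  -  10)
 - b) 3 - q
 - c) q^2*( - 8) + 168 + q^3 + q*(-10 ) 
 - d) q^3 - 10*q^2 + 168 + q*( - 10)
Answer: a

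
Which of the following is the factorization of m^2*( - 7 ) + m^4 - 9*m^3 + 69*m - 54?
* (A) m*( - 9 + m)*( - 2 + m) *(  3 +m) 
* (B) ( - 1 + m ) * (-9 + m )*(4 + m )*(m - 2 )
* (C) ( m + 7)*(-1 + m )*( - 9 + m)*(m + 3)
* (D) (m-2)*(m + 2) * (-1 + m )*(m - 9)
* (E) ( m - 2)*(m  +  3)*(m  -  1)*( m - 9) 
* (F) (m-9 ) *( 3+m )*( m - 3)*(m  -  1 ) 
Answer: E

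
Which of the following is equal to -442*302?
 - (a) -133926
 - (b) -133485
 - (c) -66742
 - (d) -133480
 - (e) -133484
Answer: e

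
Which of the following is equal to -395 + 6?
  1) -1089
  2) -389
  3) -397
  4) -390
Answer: 2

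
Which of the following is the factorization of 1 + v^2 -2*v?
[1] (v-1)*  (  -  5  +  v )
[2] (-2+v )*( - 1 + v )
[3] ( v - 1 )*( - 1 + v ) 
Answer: 3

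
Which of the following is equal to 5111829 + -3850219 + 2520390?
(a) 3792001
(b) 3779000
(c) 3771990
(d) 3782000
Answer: d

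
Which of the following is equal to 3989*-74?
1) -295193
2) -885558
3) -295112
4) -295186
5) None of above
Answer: 4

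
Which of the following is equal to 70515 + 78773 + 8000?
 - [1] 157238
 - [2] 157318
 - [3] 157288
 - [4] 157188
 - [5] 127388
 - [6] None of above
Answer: 3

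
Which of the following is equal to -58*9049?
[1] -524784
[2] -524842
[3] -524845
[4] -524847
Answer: 2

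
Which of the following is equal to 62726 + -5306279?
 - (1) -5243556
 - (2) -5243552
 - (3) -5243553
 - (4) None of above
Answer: 3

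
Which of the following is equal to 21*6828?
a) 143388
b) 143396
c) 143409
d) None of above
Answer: a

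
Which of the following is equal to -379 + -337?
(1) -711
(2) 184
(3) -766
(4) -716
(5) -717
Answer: 4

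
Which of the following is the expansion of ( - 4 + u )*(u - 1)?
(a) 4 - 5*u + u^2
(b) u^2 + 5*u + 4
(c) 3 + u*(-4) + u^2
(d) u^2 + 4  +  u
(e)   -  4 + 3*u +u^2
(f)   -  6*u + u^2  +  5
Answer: a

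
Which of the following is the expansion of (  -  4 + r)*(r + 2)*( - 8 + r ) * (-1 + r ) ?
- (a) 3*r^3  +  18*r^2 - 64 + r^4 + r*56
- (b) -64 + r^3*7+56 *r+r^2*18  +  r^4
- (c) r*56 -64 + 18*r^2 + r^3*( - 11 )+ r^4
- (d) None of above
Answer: c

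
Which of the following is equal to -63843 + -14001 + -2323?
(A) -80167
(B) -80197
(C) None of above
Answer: A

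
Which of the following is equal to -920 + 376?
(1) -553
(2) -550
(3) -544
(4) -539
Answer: 3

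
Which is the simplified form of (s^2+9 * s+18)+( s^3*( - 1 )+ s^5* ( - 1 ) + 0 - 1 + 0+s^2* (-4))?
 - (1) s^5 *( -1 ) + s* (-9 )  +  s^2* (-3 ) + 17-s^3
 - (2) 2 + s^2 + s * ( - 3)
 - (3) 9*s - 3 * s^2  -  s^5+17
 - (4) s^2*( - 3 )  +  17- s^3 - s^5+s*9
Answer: 4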